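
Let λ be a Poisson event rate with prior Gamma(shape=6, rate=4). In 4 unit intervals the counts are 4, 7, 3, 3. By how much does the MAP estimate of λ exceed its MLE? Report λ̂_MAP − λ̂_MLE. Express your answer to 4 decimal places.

Σxᵢ = 17. Posterior is Gamma(23, 8); MAP = (23−1)/8 = 22/8 ≈ 2.75000.
MLE = x̄ = 17/4 ≈ 4.25000.
Difference = 22/8 − 17/4 = -3/2 ≈ -1.5000.

MAP − MLE = -1.5000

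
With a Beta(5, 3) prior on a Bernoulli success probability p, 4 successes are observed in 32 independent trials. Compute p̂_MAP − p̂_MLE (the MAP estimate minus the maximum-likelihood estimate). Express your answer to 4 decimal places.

MAP − MLE = 0.0855

Posterior is Beta(9, 31); MAP = (9−1)/(40−2) = 8/38 ≈ 0.21053.
MLE ignores the prior: p̂_MLE = k/n = 4/32 ≈ 0.12500.
Difference = 8/38 − 4/32 = 13/152 ≈ 0.0855.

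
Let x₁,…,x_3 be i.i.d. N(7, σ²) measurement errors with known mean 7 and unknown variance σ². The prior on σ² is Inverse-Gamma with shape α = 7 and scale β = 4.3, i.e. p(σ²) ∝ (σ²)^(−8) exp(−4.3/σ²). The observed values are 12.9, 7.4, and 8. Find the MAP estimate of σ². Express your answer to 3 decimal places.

Sum of squared deviations about the known mean: SS = (12.9−7)² + (7.4−7)² + (8−7)² = 35.97.
The Normal likelihood contributes (σ²)^(−n/2) exp(−SS/(2σ²)), so the posterior is Inverse-Gamma(α + n/2, β + SS/2) = Inverse-Gamma(8.5, 22.285).
The mode of Inverse-Gamma(a, b) is b/(a+1) = 22.285/9.5 ≈ 2.346.

σ̂²_MAP = 2.346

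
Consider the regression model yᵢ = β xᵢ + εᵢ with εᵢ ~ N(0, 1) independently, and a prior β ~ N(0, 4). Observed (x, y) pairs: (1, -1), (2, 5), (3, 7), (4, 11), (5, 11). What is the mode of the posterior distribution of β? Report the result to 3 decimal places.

β̂_MAP = 2.335

log p(β | y) = −Σ(yᵢ − βxᵢ)²/(2·1) − β²/(2·4) + const.
Setting the derivative to zero: Σxᵢ(yᵢ − βxᵢ)/1 − β/4 = 0, so β = Σxᵢyᵢ / (Σxᵢ² + σ²/τ²).
Σxᵢyᵢ = 1·(-1) + 2·5 + 3·7 + 4·11 + 5·11 = 129; Σxᵢ² = 55; σ²/τ² = 0.25.
β̂_MAP = 129 / (55 + 0.25) = 129/55.25 ≈ 2.335.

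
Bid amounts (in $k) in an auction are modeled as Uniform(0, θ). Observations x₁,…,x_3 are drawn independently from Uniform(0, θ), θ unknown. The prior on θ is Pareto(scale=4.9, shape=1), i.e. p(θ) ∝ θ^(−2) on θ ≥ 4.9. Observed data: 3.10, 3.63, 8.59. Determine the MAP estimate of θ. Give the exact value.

θ̂_MAP = 8.59

The Uniform(0, θ) likelihood is θ^(−n) for θ ≥ max(xᵢ), zero otherwise. Here max(xᵢ) = 8.59.
Posterior ∝ θ^(−2) · θ^(−3) = θ^(−5) on θ ≥ max(4.9, 8.59) = 8.59.
This density is strictly decreasing in θ, so the posterior mode lies at the lower boundary of the support.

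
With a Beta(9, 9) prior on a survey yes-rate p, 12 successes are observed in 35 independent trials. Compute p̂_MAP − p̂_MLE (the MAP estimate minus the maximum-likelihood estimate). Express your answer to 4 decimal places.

MAP − MLE = 0.0493

Posterior is Beta(21, 32); MAP = (21−1)/(53−2) = 20/51 ≈ 0.39216.
MLE ignores the prior: p̂_MLE = k/n = 12/35 ≈ 0.34286.
Difference = 20/51 − 12/35 = 88/1785 ≈ 0.0493.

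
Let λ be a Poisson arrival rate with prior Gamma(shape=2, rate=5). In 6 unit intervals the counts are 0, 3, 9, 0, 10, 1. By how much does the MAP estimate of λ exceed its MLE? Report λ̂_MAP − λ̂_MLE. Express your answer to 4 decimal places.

Σxᵢ = 23. Posterior is Gamma(25, 11); MAP = (25−1)/11 = 24/11 ≈ 2.18182.
MLE = x̄ = 23/6 ≈ 3.83333.
Difference = 24/11 − 23/6 = -109/66 ≈ -1.6515.

MAP − MLE = -1.6515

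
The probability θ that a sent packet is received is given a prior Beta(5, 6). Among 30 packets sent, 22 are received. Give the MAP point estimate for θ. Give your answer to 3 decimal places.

Prior: Beta(5, 6).
Data: 22 successes in 30 trials. The binomial likelihood contributes θ^22(1−θ)^8, so the posterior is Beta(5+22, 6+8) = Beta(27, 14).
For Beta(a, b) with a, b > 1 the mode is (a−1)/(a+b−2) = 26/39 ≈ 0.667.

θ̂_MAP = 0.667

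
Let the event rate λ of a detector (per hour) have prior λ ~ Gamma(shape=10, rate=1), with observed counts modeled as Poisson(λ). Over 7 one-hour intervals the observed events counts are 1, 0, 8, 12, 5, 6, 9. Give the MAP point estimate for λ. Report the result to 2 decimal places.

λ̂_MAP = 6.25

Σxᵢ = 1+0+8+12+5+6+9 = 41, with n = 7.
Posterior ∝ λ^9e^(−1λ) · λ^41e^(−7λ) = λ^50e^(−8λ), i.e. Gamma(shape=51, rate=8).
The mode of a Gamma(a, b) with a ≥ 1 (shape–rate) is (a−1)/b = 50/8 ≈ 6.25.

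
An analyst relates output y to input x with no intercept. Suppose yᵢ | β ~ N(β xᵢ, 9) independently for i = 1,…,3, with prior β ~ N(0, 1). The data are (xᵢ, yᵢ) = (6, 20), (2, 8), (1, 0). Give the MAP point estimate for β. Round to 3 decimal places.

log p(β | y) = −Σ(yᵢ − βxᵢ)²/(2·9) − β²/(2·1) + const.
Setting the derivative to zero: Σxᵢ(yᵢ − βxᵢ)/9 − β/1 = 0, so β = Σxᵢyᵢ / (Σxᵢ² + σ²/τ²).
Σxᵢyᵢ = 6·20 + 2·8 + 1·0 = 136; Σxᵢ² = 41; σ²/τ² = 9.
β̂_MAP = 136 / (41 + 9) = 136/50 ≈ 2.720.

β̂_MAP = 2.720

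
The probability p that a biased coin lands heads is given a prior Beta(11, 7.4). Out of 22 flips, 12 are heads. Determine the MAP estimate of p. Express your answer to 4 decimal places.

p̂_MAP = 0.5729

Prior: Beta(11, 7.4).
Data: 12 successes in 22 trials. The binomial likelihood contributes p^12(1−p)^10, so the posterior is Beta(11+12, 7.4+10) = Beta(23, 17.4).
For Beta(a, b) with a, b > 1 the mode is (a−1)/(a+b−2) = 22/38.4 ≈ 0.5729.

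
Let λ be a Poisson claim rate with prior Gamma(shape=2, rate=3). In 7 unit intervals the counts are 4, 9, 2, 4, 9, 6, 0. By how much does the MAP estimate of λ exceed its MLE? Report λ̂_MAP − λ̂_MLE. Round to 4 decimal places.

Σxᵢ = 34. Posterior is Gamma(36, 10); MAP = (36−1)/10 = 35/10 ≈ 3.50000.
MLE = x̄ = 34/7 ≈ 4.85714.
Difference = 35/10 − 34/7 = -19/14 ≈ -1.3571.

MAP − MLE = -1.3571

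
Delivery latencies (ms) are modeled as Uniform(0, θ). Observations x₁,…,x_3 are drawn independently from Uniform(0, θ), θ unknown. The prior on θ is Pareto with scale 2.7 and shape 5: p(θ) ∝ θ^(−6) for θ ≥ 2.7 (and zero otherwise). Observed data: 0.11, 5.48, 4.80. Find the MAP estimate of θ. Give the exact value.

The Uniform(0, θ) likelihood is θ^(−n) for θ ≥ max(xᵢ), zero otherwise. Here max(xᵢ) = 5.48.
Posterior ∝ θ^(−6) · θ^(−3) = θ^(−9) on θ ≥ max(2.7, 5.48) = 5.48.
This density is strictly decreasing in θ, so the posterior mode lies at the lower boundary of the support.

θ̂_MAP = 5.48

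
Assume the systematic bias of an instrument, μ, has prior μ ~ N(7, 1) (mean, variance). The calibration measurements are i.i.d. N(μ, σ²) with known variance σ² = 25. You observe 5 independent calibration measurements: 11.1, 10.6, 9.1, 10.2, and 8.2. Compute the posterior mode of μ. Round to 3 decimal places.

μ̂_MAP = 7.473

n = 5; x̄ = (11.1 + 10.6 + 9.1 + 10.2 + 8.2)/5 = 49.2/5 = 9.84.
For a Normal prior and Normal likelihood with known variance, the posterior is Normal; its mode equals its mean, the precision-weighted average.
Prior precision 1/σ₀² = 1/1 = 1; data precision n/σ² = 5/25 = 0.2.
μ̂ = (1·7 + 0.2·9.84) / (1 + 0.2) = 8.968/1.2 = 1121/150 ≈ 7.473.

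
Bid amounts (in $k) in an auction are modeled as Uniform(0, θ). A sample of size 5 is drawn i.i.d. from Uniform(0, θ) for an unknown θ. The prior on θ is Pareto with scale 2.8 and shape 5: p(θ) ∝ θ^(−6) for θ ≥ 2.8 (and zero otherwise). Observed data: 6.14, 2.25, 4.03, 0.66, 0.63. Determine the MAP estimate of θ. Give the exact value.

θ̂_MAP = 6.14

The Uniform(0, θ) likelihood is θ^(−n) for θ ≥ max(xᵢ), zero otherwise. Here max(xᵢ) = 6.14.
Posterior ∝ θ^(−6) · θ^(−5) = θ^(−11) on θ ≥ max(2.8, 6.14) = 6.14.
This density is strictly decreasing in θ, so the posterior mode lies at the lower boundary of the support.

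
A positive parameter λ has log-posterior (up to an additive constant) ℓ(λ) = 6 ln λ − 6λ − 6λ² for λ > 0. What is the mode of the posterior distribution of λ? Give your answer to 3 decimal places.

ℓ'(λ) = 6/λ − 6 − 12λ. Setting this to zero and multiplying by λ: 12λ² + 6λ − 6 = 0.
λ = (−6 + √(6² + 4·12·6)) / (2·12) = (−6 + √324) / 24 = (−6 + 18)/24 = 1/2.
ℓ''(λ) = −6/λ² − 12 < 0, confirming a maximum.

λ̂_MAP = 0.500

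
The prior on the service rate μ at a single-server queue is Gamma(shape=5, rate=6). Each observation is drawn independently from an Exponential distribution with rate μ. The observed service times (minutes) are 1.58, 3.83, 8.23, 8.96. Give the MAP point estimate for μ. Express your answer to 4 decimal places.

The Exponential(rate=μ) likelihood is ∝ μ^n e^(−μΣtᵢ). Here n = 4 and Σtᵢ = 1.58 + 3.83 + 8.23 + 8.96 = 22.60.
Posterior ∝ μ^4e^(−6μ) · μ^4e^(−22.60μ) = μ^8e^(−28.60μ), i.e. Gamma(9, 28.60).
Mode = (a−1)/b = 8/28.60 ≈ 0.2797.

μ̂_MAP = 0.2797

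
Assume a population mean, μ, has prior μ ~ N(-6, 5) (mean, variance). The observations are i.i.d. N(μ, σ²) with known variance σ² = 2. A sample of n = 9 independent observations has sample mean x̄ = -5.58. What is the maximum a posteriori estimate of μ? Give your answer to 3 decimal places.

μ̂_MAP = -5.598

n = 9, x̄ = -5.58.
For a Normal prior and Normal likelihood with known variance, the posterior is Normal; its mode equals its mean, the precision-weighted average.
Prior precision 1/σ₀² = 1/5 = 0.2; data precision n/σ² = 9/2 = 4.5.
μ̂ = (0.2·(-6) + 4.5·(-5.58)) / (0.2 + 4.5) = (-26.31)/4.7 = -2631/470 ≈ -5.598.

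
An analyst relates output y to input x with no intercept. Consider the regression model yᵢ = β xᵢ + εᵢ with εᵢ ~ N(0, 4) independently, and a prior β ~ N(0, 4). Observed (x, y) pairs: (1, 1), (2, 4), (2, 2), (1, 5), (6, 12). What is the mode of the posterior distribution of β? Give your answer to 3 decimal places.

β̂_MAP = 1.915

log p(β | y) = −Σ(yᵢ − βxᵢ)²/(2·4) − β²/(2·4) + const.
Setting the derivative to zero: Σxᵢ(yᵢ − βxᵢ)/4 − β/4 = 0, so β = Σxᵢyᵢ / (Σxᵢ² + σ²/τ²).
Σxᵢyᵢ = 1·1 + 2·4 + 2·2 + 1·5 + 6·12 = 90; Σxᵢ² = 46; σ²/τ² = 1.
β̂_MAP = 90 / (46 + 1) = 90/47 ≈ 1.915.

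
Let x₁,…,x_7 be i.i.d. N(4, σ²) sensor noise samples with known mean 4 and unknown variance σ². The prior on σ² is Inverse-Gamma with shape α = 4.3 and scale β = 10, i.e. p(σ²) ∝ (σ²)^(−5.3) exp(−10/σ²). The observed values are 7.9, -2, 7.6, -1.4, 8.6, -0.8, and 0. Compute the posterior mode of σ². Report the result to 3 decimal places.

σ̂²_MAP = 9.860

Sum of squared deviations about the known mean: SS = (7.9−4)² + (-2−4)² + (7.6−4)² + (-1.4−4)² + (8.6−4)² + (-0.8−4)² + (0−4)² = 153.53.
The Normal likelihood contributes (σ²)^(−n/2) exp(−SS/(2σ²)), so the posterior is Inverse-Gamma(α + n/2, β + SS/2) = Inverse-Gamma(7.8, 86.765).
The mode of Inverse-Gamma(a, b) is b/(a+1) = 86.765/8.8 ≈ 9.860.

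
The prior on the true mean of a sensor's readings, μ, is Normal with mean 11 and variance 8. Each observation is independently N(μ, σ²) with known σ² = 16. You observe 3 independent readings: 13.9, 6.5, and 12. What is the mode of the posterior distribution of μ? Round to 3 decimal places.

n = 3; x̄ = (13.9 + 6.5 + 12)/3 = 32.4/3 = 10.8.
For a Normal prior and Normal likelihood with known variance, the posterior is Normal; its mode equals its mean, the precision-weighted average.
Prior precision 1/σ₀² = 1/8 = 0.125; data precision n/σ² = 3/16 = 0.1875.
μ̂ = (0.125·11 + 0.1875·10.8) / (0.125 + 0.1875) = 3.4/0.3125 = 10.880.

μ̂_MAP = 10.880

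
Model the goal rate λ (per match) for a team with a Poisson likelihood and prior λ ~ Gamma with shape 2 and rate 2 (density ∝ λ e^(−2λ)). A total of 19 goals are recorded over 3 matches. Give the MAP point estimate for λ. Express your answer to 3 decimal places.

λ̂_MAP = 4.000

Σxᵢ = 19, n = 3.
Posterior ∝ λe^(−2λ) · λ^19e^(−3λ) = λ^20e^(−5λ), i.e. Gamma(shape=21, rate=5).
The mode of a Gamma(a, b) with a ≥ 1 (shape–rate) is (a−1)/b = 20/5 ≈ 4.000.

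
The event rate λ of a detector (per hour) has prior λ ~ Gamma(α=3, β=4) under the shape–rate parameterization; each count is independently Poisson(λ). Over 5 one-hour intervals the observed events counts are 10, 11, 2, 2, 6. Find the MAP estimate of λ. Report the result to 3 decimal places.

Σxᵢ = 10+11+2+2+6 = 31, with n = 5.
Posterior ∝ λ^2e^(−4λ) · λ^31e^(−5λ) = λ^33e^(−9λ), i.e. Gamma(shape=34, rate=9).
The mode of a Gamma(a, b) with a ≥ 1 (shape–rate) is (a−1)/b = 33/9 ≈ 3.667.

λ̂_MAP = 3.667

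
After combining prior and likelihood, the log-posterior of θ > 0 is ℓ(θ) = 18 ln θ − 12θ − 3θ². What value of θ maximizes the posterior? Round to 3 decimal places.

θ̂_MAP = 1.000

ℓ'(θ) = 18/θ − 12 − 6θ. Setting this to zero and multiplying by θ: 6θ² + 12θ − 18 = 0.
θ = (−12 + √(12² + 4·6·18)) / (2·6) = (−12 + √576) / 12 = (−12 + 24)/12 = 1.
ℓ''(θ) = −18/θ² − 6 < 0, confirming a maximum.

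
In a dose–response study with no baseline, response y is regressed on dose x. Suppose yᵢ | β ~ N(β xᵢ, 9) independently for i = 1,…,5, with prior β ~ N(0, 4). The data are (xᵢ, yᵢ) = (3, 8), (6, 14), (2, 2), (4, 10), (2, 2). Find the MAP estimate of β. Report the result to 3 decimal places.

β̂_MAP = 2.189

log p(β | y) = −Σ(yᵢ − βxᵢ)²/(2·9) − β²/(2·4) + const.
Setting the derivative to zero: Σxᵢ(yᵢ − βxᵢ)/9 − β/4 = 0, so β = Σxᵢyᵢ / (Σxᵢ² + σ²/τ²).
Σxᵢyᵢ = 3·8 + 6·14 + 2·2 + 4·10 + 2·2 = 156; Σxᵢ² = 69; σ²/τ² = 2.25.
β̂_MAP = 156 / (69 + 2.25) = 156/71.25 ≈ 2.189.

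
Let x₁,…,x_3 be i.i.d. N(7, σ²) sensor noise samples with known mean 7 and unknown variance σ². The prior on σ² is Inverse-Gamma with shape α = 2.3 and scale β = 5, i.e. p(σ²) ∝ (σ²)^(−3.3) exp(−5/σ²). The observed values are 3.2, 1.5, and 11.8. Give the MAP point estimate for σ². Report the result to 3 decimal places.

σ̂²_MAP = 8.097

Sum of squared deviations about the known mean: SS = (3.2−7)² + (1.5−7)² + (11.8−7)² = 67.73.
The Normal likelihood contributes (σ²)^(−n/2) exp(−SS/(2σ²)), so the posterior is Inverse-Gamma(α + n/2, β + SS/2) = Inverse-Gamma(3.8, 38.865).
The mode of Inverse-Gamma(a, b) is b/(a+1) = 38.865/4.8 ≈ 8.097.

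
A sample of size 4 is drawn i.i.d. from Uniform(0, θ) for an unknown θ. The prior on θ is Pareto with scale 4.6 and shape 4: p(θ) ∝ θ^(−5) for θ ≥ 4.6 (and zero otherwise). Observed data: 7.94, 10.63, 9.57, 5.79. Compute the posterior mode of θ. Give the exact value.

The Uniform(0, θ) likelihood is θ^(−n) for θ ≥ max(xᵢ), zero otherwise. Here max(xᵢ) = 10.63.
Posterior ∝ θ^(−5) · θ^(−4) = θ^(−9) on θ ≥ max(4.6, 10.63) = 10.63.
This density is strictly decreasing in θ, so the posterior mode lies at the lower boundary of the support.

θ̂_MAP = 10.63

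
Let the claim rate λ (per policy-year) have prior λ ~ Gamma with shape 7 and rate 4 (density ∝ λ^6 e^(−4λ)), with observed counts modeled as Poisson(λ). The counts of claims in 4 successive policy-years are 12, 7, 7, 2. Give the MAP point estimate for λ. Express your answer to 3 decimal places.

Σxᵢ = 12+7+7+2 = 28, with n = 4.
Posterior ∝ λ^6e^(−4λ) · λ^28e^(−4λ) = λ^34e^(−8λ), i.e. Gamma(shape=35, rate=8).
The mode of a Gamma(a, b) with a ≥ 1 (shape–rate) is (a−1)/b = 34/8 ≈ 4.250.

λ̂_MAP = 4.250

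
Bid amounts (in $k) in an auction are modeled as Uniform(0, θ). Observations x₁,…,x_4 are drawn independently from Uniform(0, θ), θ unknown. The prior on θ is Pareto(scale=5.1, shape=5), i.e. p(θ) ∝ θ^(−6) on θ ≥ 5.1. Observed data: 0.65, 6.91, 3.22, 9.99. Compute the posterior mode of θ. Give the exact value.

The Uniform(0, θ) likelihood is θ^(−n) for θ ≥ max(xᵢ), zero otherwise. Here max(xᵢ) = 9.99.
Posterior ∝ θ^(−6) · θ^(−4) = θ^(−10) on θ ≥ max(5.1, 9.99) = 9.99.
This density is strictly decreasing in θ, so the posterior mode lies at the lower boundary of the support.

θ̂_MAP = 9.99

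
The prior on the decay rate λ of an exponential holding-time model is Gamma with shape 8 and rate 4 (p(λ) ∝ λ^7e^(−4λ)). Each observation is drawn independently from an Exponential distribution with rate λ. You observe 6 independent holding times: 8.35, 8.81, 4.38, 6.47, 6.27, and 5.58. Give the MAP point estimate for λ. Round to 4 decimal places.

The Exponential(rate=λ) likelihood is ∝ λ^n e^(−λΣtᵢ). Here n = 6 and Σtᵢ = 8.35 + 8.81 + 4.38 + 6.47 + 6.27 + 5.58 = 39.86.
Posterior ∝ λ^7e^(−4λ) · λ^6e^(−39.86λ) = λ^13e^(−43.86λ), i.e. Gamma(14, 43.86).
Mode = (a−1)/b = 13/43.86 ≈ 0.2964.

λ̂_MAP = 0.2964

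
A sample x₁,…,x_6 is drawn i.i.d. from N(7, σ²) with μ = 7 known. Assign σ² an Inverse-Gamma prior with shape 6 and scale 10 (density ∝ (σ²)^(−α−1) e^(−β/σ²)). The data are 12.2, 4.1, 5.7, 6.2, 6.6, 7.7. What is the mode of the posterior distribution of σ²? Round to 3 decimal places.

σ̂²_MAP = 2.922

Sum of squared deviations about the known mean: SS = (12.2−7)² + (4.1−7)² + (5.7−7)² + (6.2−7)² + (6.6−7)² + (7.7−7)² = 38.43.
The Normal likelihood contributes (σ²)^(−n/2) exp(−SS/(2σ²)), so the posterior is Inverse-Gamma(α + n/2, β + SS/2) = Inverse-Gamma(9, 29.215).
The mode of Inverse-Gamma(a, b) is b/(a+1) = 29.215/10 ≈ 2.922.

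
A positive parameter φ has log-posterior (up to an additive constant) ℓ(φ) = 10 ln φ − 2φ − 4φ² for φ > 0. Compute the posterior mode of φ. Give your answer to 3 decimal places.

φ̂_MAP = 1.000

ℓ'(φ) = 10/φ − 2 − 8φ. Setting this to zero and multiplying by φ: 8φ² + 2φ − 10 = 0.
φ = (−2 + √(2² + 4·8·10)) / (2·8) = (−2 + √324) / 16 = (−2 + 18)/16 = 1.
ℓ''(φ) = −10/φ² − 8 < 0, confirming a maximum.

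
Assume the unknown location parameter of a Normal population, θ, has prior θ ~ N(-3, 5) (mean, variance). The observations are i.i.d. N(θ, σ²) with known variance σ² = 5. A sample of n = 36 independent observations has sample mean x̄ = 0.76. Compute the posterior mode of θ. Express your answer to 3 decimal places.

n = 36, x̄ = 0.76.
For a Normal prior and Normal likelihood with known variance, the posterior is Normal; its mode equals its mean, the precision-weighted average.
Prior precision 1/σ₀² = 1/5 = 0.2; data precision n/σ² = 36/5 = 7.2.
θ̂ = (0.2·(-3) + 7.2·0.76) / (0.2 + 7.2) = 4.872/7.4 = 609/925 ≈ 0.658.

θ̂_MAP = 0.658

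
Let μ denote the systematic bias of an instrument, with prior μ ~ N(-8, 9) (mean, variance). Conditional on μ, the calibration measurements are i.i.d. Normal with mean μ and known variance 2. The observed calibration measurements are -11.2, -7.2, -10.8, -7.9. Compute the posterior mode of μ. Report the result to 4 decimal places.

n = 4; x̄ = ((-11.2) + (-7.2) + (-10.8) + (-7.9))/4 = -37.1/4 = -9.275.
For a Normal prior and Normal likelihood with known variance, the posterior is Normal; its mode equals its mean, the precision-weighted average.
Prior precision 1/σ₀² = 1/9; data precision n/σ² = 4/2 = 2.
μ̂ = ((1/9)·(-8) + 2·(-9.275)) / (1/9 + 2) = (-3499/180)/(19/9) = -3499/380 ≈ -9.2079.

μ̂_MAP = -9.2079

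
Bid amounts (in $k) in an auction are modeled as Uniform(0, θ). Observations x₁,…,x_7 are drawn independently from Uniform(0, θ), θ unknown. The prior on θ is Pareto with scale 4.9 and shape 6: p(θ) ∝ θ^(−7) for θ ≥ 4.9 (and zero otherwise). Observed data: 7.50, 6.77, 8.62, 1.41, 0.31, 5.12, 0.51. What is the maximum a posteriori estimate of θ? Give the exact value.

θ̂_MAP = 8.62

The Uniform(0, θ) likelihood is θ^(−n) for θ ≥ max(xᵢ), zero otherwise. Here max(xᵢ) = 8.62.
Posterior ∝ θ^(−7) · θ^(−7) = θ^(−14) on θ ≥ max(4.9, 8.62) = 8.62.
This density is strictly decreasing in θ, so the posterior mode lies at the lower boundary of the support.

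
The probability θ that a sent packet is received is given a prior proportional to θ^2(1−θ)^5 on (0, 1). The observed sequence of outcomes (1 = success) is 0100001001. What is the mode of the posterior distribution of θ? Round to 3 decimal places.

The prior density ∝ θ^2(1−θ)^5 is the kernel of Beta(3, 6).
Data: 3 successes in 10 trials (from the sequence). The binomial likelihood contributes θ^3(1−θ)^7, so the posterior is Beta(3+3, 6+7) = Beta(6, 13).
For Beta(a, b) with a, b > 1 the mode is (a−1)/(a+b−2) = 5/17 ≈ 0.294.

θ̂_MAP = 0.294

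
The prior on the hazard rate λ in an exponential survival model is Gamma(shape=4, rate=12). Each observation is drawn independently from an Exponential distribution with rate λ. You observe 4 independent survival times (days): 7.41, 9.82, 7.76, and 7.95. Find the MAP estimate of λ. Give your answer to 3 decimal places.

λ̂_MAP = 0.156

The Exponential(rate=λ) likelihood is ∝ λ^n e^(−λΣtᵢ). Here n = 4 and Σtᵢ = 7.41 + 9.82 + 7.76 + 7.95 = 32.94.
Posterior ∝ λ^3e^(−12λ) · λ^4e^(−32.94λ) = λ^7e^(−44.94λ), i.e. Gamma(8, 44.94).
Mode = (a−1)/b = 7/44.94 ≈ 0.156.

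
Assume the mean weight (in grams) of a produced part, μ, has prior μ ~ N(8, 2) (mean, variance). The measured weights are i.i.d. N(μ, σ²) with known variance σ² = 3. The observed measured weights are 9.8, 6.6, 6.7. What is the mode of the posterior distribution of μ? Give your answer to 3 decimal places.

n = 3; x̄ = (9.8 + 6.6 + 6.7)/3 = 23.1/3 = 7.7.
For a Normal prior and Normal likelihood with known variance, the posterior is Normal; its mode equals its mean, the precision-weighted average.
Prior precision 1/σ₀² = 1/2 = 0.5; data precision n/σ² = 3/3 = 1.
μ̂ = (0.5·8 + 1·7.7) / (0.5 + 1) = 11.7/1.5 = 7.800.

μ̂_MAP = 7.800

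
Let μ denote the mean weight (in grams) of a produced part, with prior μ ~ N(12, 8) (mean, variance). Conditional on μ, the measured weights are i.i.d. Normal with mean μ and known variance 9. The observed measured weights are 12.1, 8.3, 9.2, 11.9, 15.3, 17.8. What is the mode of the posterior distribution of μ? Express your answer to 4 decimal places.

n = 6; x̄ = (12.1 + 8.3 + 9.2 + 11.9 + 15.3 + 17.8)/6 = 74.6/6 = 373/30 ≈ 12.4333.
For a Normal prior and Normal likelihood with known variance, the posterior is Normal; its mode equals its mean, the precision-weighted average.
Prior precision 1/σ₀² = 1/8 = 0.125; data precision n/σ² = 6/9 = 2/3.
μ̂ = (0.125·12 + (2/3)·(373/30)) / (0.125 + 2/3) = (881/90)/(19/24) = 3524/285 ≈ 12.3649.

μ̂_MAP = 12.3649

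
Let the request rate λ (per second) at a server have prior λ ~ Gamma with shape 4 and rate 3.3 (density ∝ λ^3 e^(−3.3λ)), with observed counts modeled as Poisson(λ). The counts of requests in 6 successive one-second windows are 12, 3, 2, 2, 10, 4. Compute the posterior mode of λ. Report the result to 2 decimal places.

λ̂_MAP = 3.87

Σxᵢ = 12+3+2+2+10+4 = 33, with n = 6.
Posterior ∝ λ^3e^(−3.3λ) · λ^33e^(−6λ) = λ^36e^(−9.3λ), i.e. Gamma(shape=37, rate=9.3).
The mode of a Gamma(a, b) with a ≥ 1 (shape–rate) is (a−1)/b = 36/9.3 ≈ 3.87.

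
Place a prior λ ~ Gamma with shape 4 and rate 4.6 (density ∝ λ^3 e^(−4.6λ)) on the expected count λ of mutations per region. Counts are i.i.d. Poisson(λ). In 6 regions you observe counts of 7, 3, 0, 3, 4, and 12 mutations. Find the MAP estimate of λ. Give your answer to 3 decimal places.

λ̂_MAP = 3.019

Σxᵢ = 7+3+0+3+4+12 = 29, with n = 6.
Posterior ∝ λ^3e^(−4.6λ) · λ^29e^(−6λ) = λ^32e^(−10.6λ), i.e. Gamma(shape=33, rate=10.6).
The mode of a Gamma(a, b) with a ≥ 1 (shape–rate) is (a−1)/b = 32/10.6 ≈ 3.019.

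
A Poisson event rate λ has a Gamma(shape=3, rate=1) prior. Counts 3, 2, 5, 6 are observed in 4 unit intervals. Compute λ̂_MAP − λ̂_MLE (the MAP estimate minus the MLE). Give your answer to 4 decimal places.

Σxᵢ = 16. Posterior is Gamma(19, 5); MAP = (19−1)/5 = 18/5 ≈ 3.60000.
MLE = x̄ = 16/4 ≈ 4.00000.
Difference = 18/5 − 16/4 = -2/5 ≈ -0.4000.

MAP − MLE = -0.4000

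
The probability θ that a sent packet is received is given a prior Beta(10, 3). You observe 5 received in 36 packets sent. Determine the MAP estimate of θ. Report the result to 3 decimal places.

Prior: Beta(10, 3).
Data: 5 successes in 36 trials. The binomial likelihood contributes θ^5(1−θ)^31, so the posterior is Beta(10+5, 3+31) = Beta(15, 34).
For Beta(a, b) with a, b > 1 the mode is (a−1)/(a+b−2) = 14/47 ≈ 0.298.

θ̂_MAP = 0.298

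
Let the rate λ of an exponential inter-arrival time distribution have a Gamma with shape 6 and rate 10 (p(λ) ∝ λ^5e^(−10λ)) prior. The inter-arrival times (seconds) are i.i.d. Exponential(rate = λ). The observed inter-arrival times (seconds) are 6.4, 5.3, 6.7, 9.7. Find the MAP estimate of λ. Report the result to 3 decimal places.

The Exponential(rate=λ) likelihood is ∝ λ^n e^(−λΣtᵢ). Here n = 4 and Σtᵢ = 6.4 + 5.3 + 6.7 + 9.7 = 28.1.
Posterior ∝ λ^5e^(−10λ) · λ^4e^(−28.1λ) = λ^9e^(−38.1λ), i.e. Gamma(10, 38.1).
Mode = (a−1)/b = 9/38.1 ≈ 0.236.

λ̂_MAP = 0.236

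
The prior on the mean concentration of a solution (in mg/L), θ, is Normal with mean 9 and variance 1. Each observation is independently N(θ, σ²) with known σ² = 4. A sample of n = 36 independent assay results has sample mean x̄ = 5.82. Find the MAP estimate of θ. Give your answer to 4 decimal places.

n = 36, x̄ = 5.82.
For a Normal prior and Normal likelihood with known variance, the posterior is Normal; its mode equals its mean, the precision-weighted average.
Prior precision 1/σ₀² = 1/1 = 1; data precision n/σ² = 36/4 = 9.
θ̂ = (1·9 + 9·5.82) / (1 + 9) = 61.38/10 = 6.1380.

θ̂_MAP = 6.1380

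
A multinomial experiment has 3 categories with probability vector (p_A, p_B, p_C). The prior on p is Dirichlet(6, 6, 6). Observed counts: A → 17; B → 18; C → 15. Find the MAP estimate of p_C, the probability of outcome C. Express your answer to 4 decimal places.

The posterior is Dirichlet(αᵢ + nᵢ) = Dirichlet(23, 24, 21).
For a Dirichlet(a₁,…,a_K) with all aᵢ > 1, the mode has j-th component (aⱼ − 1)/(Σaᵢ − K).
Here Σaᵢ = 68 and K = 3, so p_C = (21 − 1)/(68 − 3) = 20/65 ≈ 0.3077.

MAP estimate of p_C = 0.3077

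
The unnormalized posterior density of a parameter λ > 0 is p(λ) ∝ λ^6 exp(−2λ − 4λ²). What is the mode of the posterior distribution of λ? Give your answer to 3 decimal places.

ℓ'(λ) = 6/λ − 2 − 8λ. Setting this to zero and multiplying by λ: 8λ² + 2λ − 6 = 0.
λ = (−2 + √(2² + 4·8·6)) / (2·8) = (−2 + √196) / 16 = (−2 + 14)/16 = 3/4.
ℓ''(λ) = −6/λ² − 8 < 0, confirming a maximum.

λ̂_MAP = 0.750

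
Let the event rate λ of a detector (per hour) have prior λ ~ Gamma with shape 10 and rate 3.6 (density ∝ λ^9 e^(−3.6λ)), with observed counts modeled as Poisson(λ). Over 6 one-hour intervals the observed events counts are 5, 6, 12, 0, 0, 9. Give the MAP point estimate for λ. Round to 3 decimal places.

λ̂_MAP = 4.271

Σxᵢ = 5+6+12+0+0+9 = 32, with n = 6.
Posterior ∝ λ^9e^(−3.6λ) · λ^32e^(−6λ) = λ^41e^(−9.6λ), i.e. Gamma(shape=42, rate=9.6).
The mode of a Gamma(a, b) with a ≥ 1 (shape–rate) is (a−1)/b = 41/9.6 ≈ 4.271.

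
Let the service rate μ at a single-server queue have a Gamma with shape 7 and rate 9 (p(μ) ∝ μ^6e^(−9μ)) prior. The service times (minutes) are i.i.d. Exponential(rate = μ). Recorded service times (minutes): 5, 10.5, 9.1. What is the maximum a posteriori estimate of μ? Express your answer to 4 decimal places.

μ̂_MAP = 0.2679

The Exponential(rate=μ) likelihood is ∝ μ^n e^(−μΣtᵢ). Here n = 3 and Σtᵢ = 5 + 10.5 + 9.1 = 24.6.
Posterior ∝ μ^6e^(−9μ) · μ^3e^(−24.6μ) = μ^9e^(−33.6μ), i.e. Gamma(10, 33.6).
Mode = (a−1)/b = 9/33.6 ≈ 0.2679.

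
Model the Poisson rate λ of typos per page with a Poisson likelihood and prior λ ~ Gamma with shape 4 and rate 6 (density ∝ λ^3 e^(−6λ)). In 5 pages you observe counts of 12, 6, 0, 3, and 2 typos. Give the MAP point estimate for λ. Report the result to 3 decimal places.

λ̂_MAP = 2.364

Σxᵢ = 12+6+0+3+2 = 23, with n = 5.
Posterior ∝ λ^3e^(−6λ) · λ^23e^(−5λ) = λ^26e^(−11λ), i.e. Gamma(shape=27, rate=11).
The mode of a Gamma(a, b) with a ≥ 1 (shape–rate) is (a−1)/b = 26/11 ≈ 2.364.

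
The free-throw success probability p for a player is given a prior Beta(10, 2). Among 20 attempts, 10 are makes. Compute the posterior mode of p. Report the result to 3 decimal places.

p̂_MAP = 0.633

Prior: Beta(10, 2).
Data: 10 successes in 20 trials. The binomial likelihood contributes p^10(1−p)^10, so the posterior is Beta(10+10, 2+10) = Beta(20, 12).
For Beta(a, b) with a, b > 1 the mode is (a−1)/(a+b−2) = 19/30 ≈ 0.633.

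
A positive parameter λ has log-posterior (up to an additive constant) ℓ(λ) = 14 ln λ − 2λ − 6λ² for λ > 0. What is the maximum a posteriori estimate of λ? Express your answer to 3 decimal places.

λ̂_MAP = 1.000

ℓ'(λ) = 14/λ − 2 − 12λ. Setting this to zero and multiplying by λ: 12λ² + 2λ − 14 = 0.
λ = (−2 + √(2² + 4·12·14)) / (2·12) = (−2 + √676) / 24 = (−2 + 26)/24 = 1.
ℓ''(λ) = −14/λ² − 12 < 0, confirming a maximum.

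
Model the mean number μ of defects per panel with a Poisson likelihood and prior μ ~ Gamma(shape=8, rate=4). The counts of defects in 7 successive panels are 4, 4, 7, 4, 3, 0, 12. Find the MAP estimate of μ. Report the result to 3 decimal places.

Σxᵢ = 4+4+7+4+3+0+12 = 34, with n = 7.
Posterior ∝ μ^7e^(−4μ) · μ^34e^(−7μ) = μ^41e^(−11μ), i.e. Gamma(shape=42, rate=11).
The mode of a Gamma(a, b) with a ≥ 1 (shape–rate) is (a−1)/b = 41/11 ≈ 3.727.

μ̂_MAP = 3.727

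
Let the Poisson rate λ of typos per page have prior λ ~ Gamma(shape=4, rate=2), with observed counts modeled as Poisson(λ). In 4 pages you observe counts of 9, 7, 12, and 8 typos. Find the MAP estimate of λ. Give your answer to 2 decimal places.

λ̂_MAP = 6.50

Σxᵢ = 9+7+12+8 = 36, with n = 4.
Posterior ∝ λ^3e^(−2λ) · λ^36e^(−4λ) = λ^39e^(−6λ), i.e. Gamma(shape=40, rate=6).
The mode of a Gamma(a, b) with a ≥ 1 (shape–rate) is (a−1)/b = 39/6 ≈ 6.50.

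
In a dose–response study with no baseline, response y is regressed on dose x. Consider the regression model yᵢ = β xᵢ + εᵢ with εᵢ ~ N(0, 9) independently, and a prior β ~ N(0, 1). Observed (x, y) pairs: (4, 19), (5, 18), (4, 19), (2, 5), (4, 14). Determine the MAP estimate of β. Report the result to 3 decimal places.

log p(β | y) = −Σ(yᵢ − βxᵢ)²/(2·9) − β²/(2·1) + const.
Setting the derivative to zero: Σxᵢ(yᵢ − βxᵢ)/9 − β/1 = 0, so β = Σxᵢyᵢ / (Σxᵢ² + σ²/τ²).
Σxᵢyᵢ = 4·19 + 5·18 + 4·19 + 2·5 + 4·14 = 308; Σxᵢ² = 77; σ²/τ² = 9.
β̂_MAP = 308 / (77 + 9) = 308/86 ≈ 3.581.

β̂_MAP = 3.581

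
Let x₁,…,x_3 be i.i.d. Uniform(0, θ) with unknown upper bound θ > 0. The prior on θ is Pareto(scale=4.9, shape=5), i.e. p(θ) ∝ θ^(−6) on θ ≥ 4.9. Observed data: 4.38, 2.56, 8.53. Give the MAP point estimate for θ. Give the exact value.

The Uniform(0, θ) likelihood is θ^(−n) for θ ≥ max(xᵢ), zero otherwise. Here max(xᵢ) = 8.53.
Posterior ∝ θ^(−6) · θ^(−3) = θ^(−9) on θ ≥ max(4.9, 8.53) = 8.53.
This density is strictly decreasing in θ, so the posterior mode lies at the lower boundary of the support.

θ̂_MAP = 8.53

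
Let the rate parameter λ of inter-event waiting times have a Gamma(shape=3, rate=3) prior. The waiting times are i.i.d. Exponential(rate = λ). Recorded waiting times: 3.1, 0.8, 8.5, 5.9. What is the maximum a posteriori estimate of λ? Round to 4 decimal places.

λ̂_MAP = 0.2817

The Exponential(rate=λ) likelihood is ∝ λ^n e^(−λΣtᵢ). Here n = 4 and Σtᵢ = 3.1 + 0.8 + 8.5 + 5.9 = 18.3.
Posterior ∝ λ^2e^(−3λ) · λ^4e^(−18.3λ) = λ^6e^(−21.3λ), i.e. Gamma(7, 21.3).
Mode = (a−1)/b = 6/21.3 ≈ 0.2817.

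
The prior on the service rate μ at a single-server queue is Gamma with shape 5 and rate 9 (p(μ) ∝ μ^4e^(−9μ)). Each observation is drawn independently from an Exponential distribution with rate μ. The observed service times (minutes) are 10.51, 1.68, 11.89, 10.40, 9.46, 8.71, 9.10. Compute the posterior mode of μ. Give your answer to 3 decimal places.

μ̂_MAP = 0.155

The Exponential(rate=μ) likelihood is ∝ μ^n e^(−μΣtᵢ). Here n = 7 and Σtᵢ = 10.51 + 1.68 + 11.89 + 10.40 + 9.46 + 8.71 + 9.10 = 61.75.
Posterior ∝ μ^4e^(−9μ) · μ^7e^(−61.75μ) = μ^11e^(−70.75μ), i.e. Gamma(12, 70.75).
Mode = (a−1)/b = 11/70.75 ≈ 0.155.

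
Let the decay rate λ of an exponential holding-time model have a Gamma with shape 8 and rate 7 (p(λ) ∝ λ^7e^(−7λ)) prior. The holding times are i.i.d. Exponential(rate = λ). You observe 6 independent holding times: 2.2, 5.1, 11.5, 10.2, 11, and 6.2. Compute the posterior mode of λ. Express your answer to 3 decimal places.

The Exponential(rate=λ) likelihood is ∝ λ^n e^(−λΣtᵢ). Here n = 6 and Σtᵢ = 2.2 + 5.1 + 11.5 + 10.2 + 11 + 6.2 = 46.2.
Posterior ∝ λ^7e^(−7λ) · λ^6e^(−46.2λ) = λ^13e^(−53.2λ), i.e. Gamma(14, 53.2).
Mode = (a−1)/b = 13/53.2 ≈ 0.244.

λ̂_MAP = 0.244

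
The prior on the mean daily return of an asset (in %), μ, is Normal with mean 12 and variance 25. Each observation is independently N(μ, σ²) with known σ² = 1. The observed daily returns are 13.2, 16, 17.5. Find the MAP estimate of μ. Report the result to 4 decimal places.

n = 3; x̄ = (13.2 + 16 + 17.5)/3 = 46.7/3 = 467/30 ≈ 15.5667.
For a Normal prior and Normal likelihood with known variance, the posterior is Normal; its mode equals its mean, the precision-weighted average.
Prior precision 1/σ₀² = 1/25 = 0.04; data precision n/σ² = 3/1 = 3.
μ̂ = (0.04·12 + 3·(467/30)) / (0.04 + 3) = 47.18/3.04 = 2359/152 ≈ 15.5197.

μ̂_MAP = 15.5197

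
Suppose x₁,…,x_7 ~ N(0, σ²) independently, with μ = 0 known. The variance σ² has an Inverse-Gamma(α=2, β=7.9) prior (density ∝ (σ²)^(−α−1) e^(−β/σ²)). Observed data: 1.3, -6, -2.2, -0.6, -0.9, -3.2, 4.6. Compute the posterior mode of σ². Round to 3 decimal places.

Sum of squared deviations about the known mean: SS = (1.3−0)² + (-6−0)² + (-2.2−0)² + (-0.6−0)² + (-0.9−0)² + (-3.2−0)² + (4.6−0)² = 75.1.
The Normal likelihood contributes (σ²)^(−n/2) exp(−SS/(2σ²)), so the posterior is Inverse-Gamma(α + n/2, β + SS/2) = Inverse-Gamma(5.5, 45.45).
The mode of Inverse-Gamma(a, b) is b/(a+1) = 45.45/6.5 ≈ 6.992.

σ̂²_MAP = 6.992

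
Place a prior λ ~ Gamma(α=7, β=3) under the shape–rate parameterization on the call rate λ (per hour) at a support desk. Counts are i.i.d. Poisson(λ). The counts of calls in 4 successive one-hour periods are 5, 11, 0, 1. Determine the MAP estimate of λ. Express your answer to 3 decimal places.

λ̂_MAP = 3.286

Σxᵢ = 5+11+0+1 = 17, with n = 4.
Posterior ∝ λ^6e^(−3λ) · λ^17e^(−4λ) = λ^23e^(−7λ), i.e. Gamma(shape=24, rate=7).
The mode of a Gamma(a, b) with a ≥ 1 (shape–rate) is (a−1)/b = 23/7 ≈ 3.286.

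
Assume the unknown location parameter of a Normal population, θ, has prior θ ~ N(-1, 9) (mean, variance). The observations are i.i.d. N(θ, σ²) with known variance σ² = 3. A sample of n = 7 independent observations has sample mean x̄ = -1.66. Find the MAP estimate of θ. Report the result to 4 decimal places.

n = 7, x̄ = -1.66.
For a Normal prior and Normal likelihood with known variance, the posterior is Normal; its mode equals its mean, the precision-weighted average.
Prior precision 1/σ₀² = 1/9; data precision n/σ² = 7/3.
θ̂ = ((1/9)·(-1) + (7/3)·(-1.66)) / (1/9 + 7/3) = (-1793/450)/(22/9) = -1.6300.

θ̂_MAP = -1.6300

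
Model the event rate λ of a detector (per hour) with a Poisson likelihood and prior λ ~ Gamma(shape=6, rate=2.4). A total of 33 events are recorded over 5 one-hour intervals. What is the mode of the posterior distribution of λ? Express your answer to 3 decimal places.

Σxᵢ = 33, n = 5.
Posterior ∝ λ^5e^(−2.4λ) · λ^33e^(−5λ) = λ^38e^(−7.4λ), i.e. Gamma(shape=39, rate=7.4).
The mode of a Gamma(a, b) with a ≥ 1 (shape–rate) is (a−1)/b = 38/7.4 ≈ 5.135.

λ̂_MAP = 5.135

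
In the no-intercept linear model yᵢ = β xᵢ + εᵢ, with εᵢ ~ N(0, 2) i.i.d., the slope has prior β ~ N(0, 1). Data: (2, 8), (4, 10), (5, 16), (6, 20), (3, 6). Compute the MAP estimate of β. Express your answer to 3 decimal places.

β̂_MAP = 2.978

log p(β | y) = −Σ(yᵢ − βxᵢ)²/(2·2) − β²/(2·1) + const.
Setting the derivative to zero: Σxᵢ(yᵢ − βxᵢ)/2 − β/1 = 0, so β = Σxᵢyᵢ / (Σxᵢ² + σ²/τ²).
Σxᵢyᵢ = 2·8 + 4·10 + 5·16 + 6·20 + 3·6 = 274; Σxᵢ² = 90; σ²/τ² = 2.
β̂_MAP = 274 / (90 + 2) = 274/92 ≈ 2.978.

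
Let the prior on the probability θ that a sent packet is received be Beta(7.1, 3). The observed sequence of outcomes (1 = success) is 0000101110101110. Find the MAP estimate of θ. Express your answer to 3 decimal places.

Prior: Beta(7.1, 3).
Data: 8 successes in 16 trials (from the sequence). The binomial likelihood contributes θ^8(1−θ)^8, so the posterior is Beta(7.1+8, 3+8) = Beta(15.1, 11).
For Beta(a, b) with a, b > 1 the mode is (a−1)/(a+b−2) = 14.1/24.1 ≈ 0.585.

θ̂_MAP = 0.585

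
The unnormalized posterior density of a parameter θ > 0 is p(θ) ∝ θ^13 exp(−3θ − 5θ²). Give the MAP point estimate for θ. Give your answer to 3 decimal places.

ℓ'(θ) = 13/θ − 3 − 10θ. Setting this to zero and multiplying by θ: 10θ² + 3θ − 13 = 0.
θ = (−3 + √(3² + 4·10·13)) / (2·10) = (−3 + √529) / 20 = (−3 + 23)/20 = 1.
ℓ''(θ) = −13/θ² − 10 < 0, confirming a maximum.

θ̂_MAP = 1.000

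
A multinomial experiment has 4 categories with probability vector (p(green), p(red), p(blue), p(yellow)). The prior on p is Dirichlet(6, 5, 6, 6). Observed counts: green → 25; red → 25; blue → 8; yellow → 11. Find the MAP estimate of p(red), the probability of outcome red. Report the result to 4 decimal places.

MAP estimate of p(red) = 0.3295

The posterior is Dirichlet(αᵢ + nᵢ) = Dirichlet(31, 30, 14, 17).
For a Dirichlet(a₁,…,a_K) with all aᵢ > 1, the mode has j-th component (aⱼ − 1)/(Σaᵢ − K).
Here Σaᵢ = 92 and K = 4, so p(red) = (30 − 1)/(92 − 4) = 29/88 ≈ 0.3295.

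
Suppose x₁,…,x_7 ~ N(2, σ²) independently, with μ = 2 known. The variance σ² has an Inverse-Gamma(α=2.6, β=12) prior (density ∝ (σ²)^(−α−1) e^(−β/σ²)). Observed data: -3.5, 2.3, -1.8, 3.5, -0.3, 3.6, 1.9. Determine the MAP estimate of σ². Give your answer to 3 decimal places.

σ̂²_MAP = 5.556

Sum of squared deviations about the known mean: SS = (-3.5−2)² + (2.3−2)² + (-1.8−2)² + (3.5−2)² + (-0.3−2)² + (3.6−2)² + (1.9−2)² = 54.89.
The Normal likelihood contributes (σ²)^(−n/2) exp(−SS/(2σ²)), so the posterior is Inverse-Gamma(α + n/2, β + SS/2) = Inverse-Gamma(6.1, 39.445).
The mode of Inverse-Gamma(a, b) is b/(a+1) = 39.445/7.1 ≈ 5.556.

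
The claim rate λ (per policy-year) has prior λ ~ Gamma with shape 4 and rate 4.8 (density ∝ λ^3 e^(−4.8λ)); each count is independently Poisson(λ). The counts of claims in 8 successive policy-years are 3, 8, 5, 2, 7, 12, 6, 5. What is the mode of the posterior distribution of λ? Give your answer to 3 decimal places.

λ̂_MAP = 3.984

Σxᵢ = 3+8+5+2+7+12+6+5 = 48, with n = 8.
Posterior ∝ λ^3e^(−4.8λ) · λ^48e^(−8λ) = λ^51e^(−12.8λ), i.e. Gamma(shape=52, rate=12.8).
The mode of a Gamma(a, b) with a ≥ 1 (shape–rate) is (a−1)/b = 51/12.8 ≈ 3.984.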